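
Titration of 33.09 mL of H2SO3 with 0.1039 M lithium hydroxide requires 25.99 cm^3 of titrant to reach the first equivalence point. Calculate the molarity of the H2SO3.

0.0816 M

n(LiOH) = 0.1039 x 0.02599 = 0.002700 mol.
At the first equivalence point, 1 mol OH^- react per mol H2SO3, so n(H2SO3) = 0.002700 / 1 = 0.002700 mol.
[H2SO3] = 0.002700 / 0.03309 L = 0.0816 M.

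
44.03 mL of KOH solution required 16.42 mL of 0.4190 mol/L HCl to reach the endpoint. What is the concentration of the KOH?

0.156 M

n(HCl) delivered = 0.4190 x 0.01642 = 0.006880 mol.
For a 1:1 reaction, n(KOH) = 0.006880 mol.
[KOH] = 0.006880 mol / 0.04403 L = 0.156 M.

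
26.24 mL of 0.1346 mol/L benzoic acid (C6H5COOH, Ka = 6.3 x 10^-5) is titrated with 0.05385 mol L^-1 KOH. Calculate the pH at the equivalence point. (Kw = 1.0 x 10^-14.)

8.39

n(C6H5COOH) = 0.1346 x 0.02624 = 0.003532 mol; V(KOH) at equivalence = 0.003532/0.05385 = 0.06559 L.
At equivalence all the acid is converted to C6H5COO-; total volume = 0.02624 + 0.06559 = 0.09183 L, so [C6H5COO-] = 0.003532/0.09183 = 0.03846 M.
Kb = Kw/Ka = 1.0e-14 / 6.3 x 10^-5 = 1.59e-10.
[OH^-] = sqrt(Kb x [C6H5COO-]) = sqrt(1.59e-10 x 0.03846) = 2.47e-6 M.
pOH = 5.61, so pH = 14.00 - 5.61 = 8.39.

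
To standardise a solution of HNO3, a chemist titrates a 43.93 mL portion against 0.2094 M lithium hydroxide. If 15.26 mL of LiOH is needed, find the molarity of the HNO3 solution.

0.0727 M

n(LiOH) delivered = 0.2094 x 0.01526 = 0.003195 mol.
For a 1:1 reaction, n(HNO3) = 0.003195 mol.
[HNO3] = 0.003195 mol / 0.04393 L = 0.0727 M.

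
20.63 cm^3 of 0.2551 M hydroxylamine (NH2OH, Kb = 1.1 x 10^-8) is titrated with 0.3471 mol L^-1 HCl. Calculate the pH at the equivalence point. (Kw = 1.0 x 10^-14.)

3.44

n(NH2OH) = 0.2551 x 0.02063 = 0.005263 mol; V(HCl) at equivalence = 0.005263/0.3471 = 0.01516 L.
At equivalence the base is fully converted to NH3OH+; total volume = 0.03579 L, so [NH3OH+] = 0.005263/0.03579 = 0.1470 M.
Ka(NH3OH+) = Kw/Kb = 1.0e-14 / 1.1 x 10^-8 = 9.09e-7.
[H^+] = sqrt(Ka x [NH3OH+]) = sqrt(9.09e-7 x 0.1470) = 0.000366 M.
pH = -log(0.000366) = 3.44.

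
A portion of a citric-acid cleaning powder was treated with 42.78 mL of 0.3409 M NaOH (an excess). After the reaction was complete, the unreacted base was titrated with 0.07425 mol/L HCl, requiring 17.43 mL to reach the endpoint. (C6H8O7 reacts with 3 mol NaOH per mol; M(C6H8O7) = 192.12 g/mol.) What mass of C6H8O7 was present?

Total n(NaOH) added = 0.3409 x 0.04278 = 0.01458 mol.
n(HCl) used = 0.07425 x 0.01743 = 0.001294 mol, which equals the excess n(NaOH).
So n(NaOH) consumed by the sample = 0.01458 - 0.001294 = 0.01329 mol.
n(C6H8O7) = 0.01329 / 3 = 0.004430 mol.
mass = 0.004430 mol x 192.12 g/mol = 0.851 g.

0.851 g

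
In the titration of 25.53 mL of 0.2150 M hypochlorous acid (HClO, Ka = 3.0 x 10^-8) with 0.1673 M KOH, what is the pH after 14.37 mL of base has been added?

7.41

Initial n(HClO) = 0.2150 x 0.02553 = 0.005489 mol.
n(KOH) added = 0.1673 x 0.01437 = 0.002404 mol, converting that many moles of HClO to ClO-.
Remaining n(HClO) = 0.003085 mol; n(ClO-) = 0.002404 mol.
By Henderson-Hasselbalch, pH = pKa + log([A^-]/[HA]) = 7.52 + log(0.002404/0.003085) = 7.52 + (-0.11) = 7.41.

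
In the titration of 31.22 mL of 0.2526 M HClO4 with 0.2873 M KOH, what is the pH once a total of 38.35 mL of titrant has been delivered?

n(acid) = 0.2526 x 0.03122 = 0.007886 mol; n(KOH) added = 0.2873 x 0.03835 = 0.01102 mol.
Base is in excess by 0.01102 - 0.007886 = 0.003132 mol in a total volume of 0.06957 L.
[OH^-] = 0.003132/0.06957 = 0.04502 M, so pOH = 1.35 and pH = 14.00 - 1.35 = 12.65.

12.65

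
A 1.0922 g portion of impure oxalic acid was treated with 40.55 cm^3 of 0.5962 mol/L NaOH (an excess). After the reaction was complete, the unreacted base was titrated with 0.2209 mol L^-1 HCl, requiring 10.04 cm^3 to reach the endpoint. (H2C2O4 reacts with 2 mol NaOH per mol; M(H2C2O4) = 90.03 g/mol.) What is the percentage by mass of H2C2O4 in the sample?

Total n(NaOH) added = 0.5962 x 0.04055 = 0.02418 mol.
n(HCl) used = 0.2209 x 0.01004 = 0.002218 mol, which equals the excess n(NaOH).
So n(NaOH) consumed by the sample = 0.02418 - 0.002218 = 0.02196 mol.
n(H2C2O4) = 0.02196 / 2 = 0.01098 mol.
mass H2C2O4 = 0.01098 x 90.03 = 0.9884 g, so %H2C2O4 = 0.9884/1.0922 x 100 = 90.5%.

90.5%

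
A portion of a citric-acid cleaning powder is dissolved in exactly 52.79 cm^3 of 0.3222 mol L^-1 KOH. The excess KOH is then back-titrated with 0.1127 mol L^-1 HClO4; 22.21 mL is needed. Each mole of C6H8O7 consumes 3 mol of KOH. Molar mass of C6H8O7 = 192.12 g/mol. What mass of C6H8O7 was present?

Total n(KOH) added = 0.3222 x 0.05279 = 0.01701 mol.
n(HClO4) used = 0.1127 x 0.02221 = 0.002503 mol, which equals the excess n(KOH).
So n(KOH) consumed by the sample = 0.01701 - 0.002503 = 0.01451 mol.
n(C6H8O7) = 0.01451 / 3 = 0.004835 mol.
mass = 0.004835 mol x 192.12 g/mol = 0.929 g.

0.929 g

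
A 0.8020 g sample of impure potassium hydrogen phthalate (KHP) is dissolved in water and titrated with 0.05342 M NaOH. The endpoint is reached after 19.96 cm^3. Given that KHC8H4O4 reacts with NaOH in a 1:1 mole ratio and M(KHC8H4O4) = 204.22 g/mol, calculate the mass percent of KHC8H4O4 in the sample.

n(NaOH) = 0.05342 x 0.01996 = 0.001066 mol.
n(KHC8H4O4) = 0.001066 / 1 = 0.001066 mol.
mass of KHC8H4O4 = 0.001066 x 204.22 = 0.2178 g.
% purity = 0.2178 / 0.8020 x 100 = 27.2%.

27.2%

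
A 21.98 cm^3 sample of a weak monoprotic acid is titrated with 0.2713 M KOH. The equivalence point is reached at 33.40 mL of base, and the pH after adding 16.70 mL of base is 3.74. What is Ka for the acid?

16.70 mL is half of the equivalence volume, so this is the half-equivalence point where [HA] = [A^-].
At half-equivalence pH = pKa, so pKa = 3.74.
Ka = 10^(-3.74) = 1.8 x 10^-4.

1.8 x 10^-4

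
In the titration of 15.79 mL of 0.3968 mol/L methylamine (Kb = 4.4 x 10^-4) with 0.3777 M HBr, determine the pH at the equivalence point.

5.68

n(CH3NH2) = 0.3968 x 0.01579 = 0.006265 mol; V(HBr) at equivalence = 0.006265/0.3777 = 0.01659 L.
At equivalence the base is fully converted to CH3NH3+; total volume = 0.03238 L, so [CH3NH3+] = 0.006265/0.03238 = 0.1935 M.
Ka(CH3NH3+) = Kw/Kb = 1.0e-14 / 4.4 x 10^-4 = 2.27e-11.
[H^+] = sqrt(Ka x [CH3NH3+]) = sqrt(2.27e-11 x 0.1935) = 2.10e-6 M.
pH = -log(2.10e-6) = 5.68.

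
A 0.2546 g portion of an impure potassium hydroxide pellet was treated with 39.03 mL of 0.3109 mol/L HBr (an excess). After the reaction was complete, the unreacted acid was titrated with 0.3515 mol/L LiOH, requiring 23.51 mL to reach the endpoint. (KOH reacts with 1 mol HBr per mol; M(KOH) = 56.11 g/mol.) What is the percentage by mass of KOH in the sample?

85.3%

Total n(HBr) added = 0.3109 x 0.03903 = 0.01213 mol.
n(LiOH) used = 0.3515 x 0.02351 = 0.008264 mol, which equals the excess n(HBr).
So n(HBr) consumed by the sample = 0.01213 - 0.008264 = 0.003871 mol.
n(KOH) = 0.003871 / 1 = 0.003871 mol.
mass KOH = 0.003871 x 56.11 = 0.2172 g, so %KOH = 0.2172/0.2546 x 100 = 85.3%.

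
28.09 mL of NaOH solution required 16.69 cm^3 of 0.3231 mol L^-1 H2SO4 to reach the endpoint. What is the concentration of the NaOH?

n(H2SO4) delivered = 0.3231 x 0.01669 = 0.005393 mol.
The reaction is 2 NaOH + 1 H2SO4, so n(NaOH) = 0.005393 x 2/1 = 0.01079 mol.
[NaOH] = 0.01079 mol / 0.02809 L = 0.384 M.

0.384 M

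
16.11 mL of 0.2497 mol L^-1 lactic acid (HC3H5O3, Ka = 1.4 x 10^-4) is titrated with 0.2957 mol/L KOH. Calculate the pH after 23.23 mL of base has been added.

12.86

n(acid) = 0.2497 x 0.01611 = 0.004023 mol; n(KOH) added = 0.2957 x 0.02323 = 0.006869 mol.
Base is in excess by 0.006869 - 0.004023 = 0.002846 mol in a total volume of 0.03934 L.
[OH^-] = 0.002846/0.03934 = 0.07235 M, so pOH = 1.14 and pH = 14.00 - 1.14 = 12.86.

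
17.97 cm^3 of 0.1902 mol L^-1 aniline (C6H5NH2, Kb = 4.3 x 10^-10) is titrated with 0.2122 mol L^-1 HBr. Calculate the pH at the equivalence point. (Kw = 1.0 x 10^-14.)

n(C6H5NH2) = 0.1902 x 0.01797 = 0.003418 mol; V(HBr) at equivalence = 0.003418/0.2122 = 0.01611 L.
At equivalence the base is fully converted to C6H5NH3+; total volume = 0.03408 L, so [C6H5NH3+] = 0.003418/0.03408 = 0.1003 M.
Ka(C6H5NH3+) = Kw/Kb = 1.0e-14 / 4.3 x 10^-10 = 2.33e-5.
[H^+] = sqrt(Ka x [C6H5NH3+]) = sqrt(2.33e-5 x 0.1003) = 0.00153 M.
pH = -log(0.00153) = 2.82.

2.82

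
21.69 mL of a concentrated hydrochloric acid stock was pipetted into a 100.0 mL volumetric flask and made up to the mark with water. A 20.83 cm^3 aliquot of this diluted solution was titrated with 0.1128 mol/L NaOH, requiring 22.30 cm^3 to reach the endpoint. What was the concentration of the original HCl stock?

n(NaOH) = 0.1128 x 0.02230 = 0.002515 mol.
n(HCl) in the aliquot = 0.002515 mol.
[diluted HCl] = 0.002515 / 0.02083 = 0.1208 M.
Dilution factor = 100.0/21.69 = 4.610, so [stock] = 0.1208 x 4.610 = 0.557 M.

0.557 M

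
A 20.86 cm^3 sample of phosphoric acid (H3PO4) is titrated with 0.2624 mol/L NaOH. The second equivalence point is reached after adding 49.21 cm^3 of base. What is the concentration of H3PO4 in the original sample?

0.310 M

n(NaOH) = 0.2624 x 0.04921 = 0.01291 mol.
At the second equivalence point, 2 mol OH^- react per mol H3PO4, so n(H3PO4) = 0.01291 / 2 = 0.006456 mol.
[H3PO4] = 0.006456 / 0.02086 L = 0.310 M.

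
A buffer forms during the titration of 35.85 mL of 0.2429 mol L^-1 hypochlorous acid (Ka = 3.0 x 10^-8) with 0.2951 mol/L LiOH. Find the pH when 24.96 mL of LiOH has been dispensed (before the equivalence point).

Initial n(HClO) = 0.2429 x 0.03585 = 0.008708 mol.
n(LiOH) added = 0.2951 x 0.02496 = 0.007366 mol, converting that many moles of HClO to ClO-.
Remaining n(HClO) = 0.001342 mol; n(ClO-) = 0.007366 mol.
By Henderson-Hasselbalch, pH = pKa + log([A^-]/[HA]) = 7.52 + log(0.007366/0.001342) = 7.52 + (+0.74) = 8.26.

8.26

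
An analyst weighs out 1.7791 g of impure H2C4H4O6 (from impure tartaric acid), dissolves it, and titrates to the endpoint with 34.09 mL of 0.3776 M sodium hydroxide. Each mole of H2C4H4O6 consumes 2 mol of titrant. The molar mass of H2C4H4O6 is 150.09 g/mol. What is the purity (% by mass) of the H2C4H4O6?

n(NaOH) = 0.3776 x 0.03409 = 0.01287 mol.
n(H2C4H4O6) = 0.01287 / 2 = 0.006436 mol.
mass of H2C4H4O6 = 0.006436 x 150.09 = 0.9660 g.
% purity = 0.9660 / 1.7791 x 100 = 54.3%.

54.3%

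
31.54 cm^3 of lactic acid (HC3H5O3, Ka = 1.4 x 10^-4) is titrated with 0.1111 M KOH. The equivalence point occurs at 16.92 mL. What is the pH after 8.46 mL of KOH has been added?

3.85

8.46 mL is exactly half the equivalence volume (16.92/2), i.e. the half-equivalence point.
There, n(HA) = n(A^-), so pH = pKa = -log(1.4 x 10^-4) = 3.85.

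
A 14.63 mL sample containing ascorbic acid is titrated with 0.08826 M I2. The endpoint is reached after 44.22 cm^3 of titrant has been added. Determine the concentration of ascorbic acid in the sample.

0.267 M

n(I2) = 0.08826 x 0.04422 = 0.003903 mol.
From the balanced equation, 1 mol I2 reacts with 1 mol ascorbic acid, so n(ascorbic acid) = 0.003903 x 1/1 = 0.003903 mol.
[ascorbic acid] = 0.003903 / 0.01463 L = 0.267 M.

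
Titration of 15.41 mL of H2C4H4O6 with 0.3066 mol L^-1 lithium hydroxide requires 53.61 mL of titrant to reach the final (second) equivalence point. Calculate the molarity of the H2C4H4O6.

0.533 M

n(LiOH) = 0.3066 x 0.05361 = 0.01644 mol.
At the final (second) equivalence point, 2 mol OH^- react per mol H2C4H4O6, so n(H2C4H4O6) = 0.01644 / 2 = 0.008218 mol.
[H2C4H4O6] = 0.008218 / 0.01541 L = 0.533 M.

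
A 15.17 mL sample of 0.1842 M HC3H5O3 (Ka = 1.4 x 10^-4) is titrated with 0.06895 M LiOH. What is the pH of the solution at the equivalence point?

n(HC3H5O3) = 0.1842 x 0.01517 = 0.002794 mol; V(LiOH) at equivalence = 0.002794/0.06895 = 0.04053 L.
At equivalence all the acid is converted to C3H5O3-; total volume = 0.01517 + 0.04053 = 0.05570 L, so [C3H5O3-] = 0.002794/0.05570 = 0.05017 M.
Kb = Kw/Ka = 1.0e-14 / 1.4 x 10^-4 = 7.14e-11.
[OH^-] = sqrt(Kb x [C3H5O3-]) = sqrt(7.14e-11 x 0.05017) = 1.89e-6 M.
pOH = 5.72, so pH = 14.00 - 5.72 = 8.28.

8.28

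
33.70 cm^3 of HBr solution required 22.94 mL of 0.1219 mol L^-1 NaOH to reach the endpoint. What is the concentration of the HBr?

n(NaOH) delivered = 0.1219 x 0.02294 = 0.002796 mol.
For a 1:1 reaction, n(HBr) = 0.002796 mol.
[HBr] = 0.002796 mol / 0.03370 L = 0.0830 M.

0.0830 M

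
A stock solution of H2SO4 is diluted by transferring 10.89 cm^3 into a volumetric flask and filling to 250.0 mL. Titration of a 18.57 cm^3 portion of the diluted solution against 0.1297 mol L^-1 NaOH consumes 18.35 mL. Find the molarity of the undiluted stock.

1.47 M

n(NaOH) = 0.1297 x 0.01835 = 0.002380 mol.
n(H2SO4) in the aliquot = 0.002380 x 1/2 = 0.001190 mol.
[diluted H2SO4] = 0.001190 / 0.01857 = 0.06408 M.
Dilution factor = 250.0/10.89 = 22.96, so [stock] = 0.06408 x 22.96 = 1.47 M.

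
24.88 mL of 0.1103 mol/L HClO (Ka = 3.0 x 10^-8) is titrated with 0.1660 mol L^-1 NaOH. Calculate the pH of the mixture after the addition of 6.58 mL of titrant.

Initial n(HClO) = 0.1103 x 0.02488 = 0.002744 mol.
n(NaOH) added = 0.1660 x 0.006580 = 0.001092 mol, converting that many moles of HClO to ClO-.
Remaining n(HClO) = 0.001652 mol; n(ClO-) = 0.001092 mol.
By Henderson-Hasselbalch, pH = pKa + log([A^-]/[HA]) = 7.52 + log(0.001092/0.001652) = 7.52 + (-0.18) = 7.34.

7.34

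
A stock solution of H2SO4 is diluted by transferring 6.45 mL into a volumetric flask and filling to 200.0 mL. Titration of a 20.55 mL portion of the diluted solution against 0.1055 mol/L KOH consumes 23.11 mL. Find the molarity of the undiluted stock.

n(KOH) = 0.1055 x 0.02311 = 0.002438 mol.
n(H2SO4) in the aliquot = 0.002438 x 1/2 = 0.001219 mol.
[diluted H2SO4] = 0.001219 / 0.02055 = 0.05932 M.
Dilution factor = 200.0/6.450 = 31.01, so [stock] = 0.05932 x 31.01 = 1.84 M.

1.84 M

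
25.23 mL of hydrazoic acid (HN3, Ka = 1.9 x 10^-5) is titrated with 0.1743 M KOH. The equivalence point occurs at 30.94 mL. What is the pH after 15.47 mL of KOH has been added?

15.47 mL is exactly half the equivalence volume (30.94/2), i.e. the half-equivalence point.
There, n(HA) = n(A^-), so pH = pKa = -log(1.9 x 10^-5) = 4.72.

4.72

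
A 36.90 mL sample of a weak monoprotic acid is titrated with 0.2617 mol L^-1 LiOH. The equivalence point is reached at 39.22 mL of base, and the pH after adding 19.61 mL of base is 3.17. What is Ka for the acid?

19.61 mL is half of the equivalence volume, so this is the half-equivalence point where [HA] = [A^-].
At half-equivalence pH = pKa, so pKa = 3.17.
Ka = 10^(-3.17) = 6.8 x 10^-4.

6.8 x 10^-4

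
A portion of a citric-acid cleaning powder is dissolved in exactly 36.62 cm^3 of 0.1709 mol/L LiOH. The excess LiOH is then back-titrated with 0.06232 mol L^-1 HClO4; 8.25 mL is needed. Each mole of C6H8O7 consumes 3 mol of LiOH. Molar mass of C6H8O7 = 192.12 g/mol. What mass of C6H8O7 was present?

0.368 g

Total n(LiOH) added = 0.1709 x 0.03662 = 0.006258 mol.
n(HClO4) used = 0.06232 x 0.008250 = 0.0005141 mol, which equals the excess n(LiOH).
So n(LiOH) consumed by the sample = 0.006258 - 0.0005141 = 0.005744 mol.
n(C6H8O7) = 0.005744 / 3 = 0.001915 mol.
mass = 0.001915 mol x 192.12 g/mol = 0.368 g.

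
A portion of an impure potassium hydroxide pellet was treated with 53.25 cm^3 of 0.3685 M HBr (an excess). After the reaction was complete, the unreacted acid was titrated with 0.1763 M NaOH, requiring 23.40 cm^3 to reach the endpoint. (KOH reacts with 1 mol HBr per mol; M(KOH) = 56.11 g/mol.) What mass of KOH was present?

0.870 g

Total n(HBr) added = 0.3685 x 0.05325 = 0.01962 mol.
n(NaOH) used = 0.1763 x 0.02340 = 0.004125 mol, which equals the excess n(HBr).
So n(HBr) consumed by the sample = 0.01962 - 0.004125 = 0.01550 mol.
n(KOH) = 0.01550 / 1 = 0.01550 mol.
mass = 0.01550 mol x 56.11 g/mol = 0.870 g.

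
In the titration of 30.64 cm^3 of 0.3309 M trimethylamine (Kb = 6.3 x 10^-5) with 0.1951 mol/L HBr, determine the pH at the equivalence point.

5.36

n((CH3)3N) = 0.3309 x 0.03064 = 0.01014 mol; V(HBr) at equivalence = 0.01014/0.1951 = 0.05197 L.
At equivalence the base is fully converted to (CH3)3NH+; total volume = 0.08261 L, so [(CH3)3NH+] = 0.01014/0.08261 = 0.1227 M.
Ka((CH3)3NH+) = Kw/Kb = 1.0e-14 / 6.3 x 10^-5 = 1.59e-10.
[H^+] = sqrt(Ka x [(CH3)3NH+]) = sqrt(1.59e-10 x 0.1227) = 4.41e-6 M.
pH = -log(4.41e-6) = 5.36.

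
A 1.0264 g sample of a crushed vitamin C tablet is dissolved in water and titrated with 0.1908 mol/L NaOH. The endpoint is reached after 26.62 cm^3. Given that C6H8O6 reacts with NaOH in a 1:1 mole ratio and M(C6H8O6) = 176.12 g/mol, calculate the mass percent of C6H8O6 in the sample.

n(NaOH) = 0.1908 x 0.02662 = 0.005079 mol.
n(C6H8O6) = 0.005079 / 1 = 0.005079 mol.
mass of C6H8O6 = 0.005079 x 176.12 = 0.8945 g.
% purity = 0.8945 / 1.0264 x 100 = 87.2%.

87.2%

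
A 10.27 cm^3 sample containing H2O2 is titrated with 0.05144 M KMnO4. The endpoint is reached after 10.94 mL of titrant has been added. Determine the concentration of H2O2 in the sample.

0.137 M

n(KMnO4) = 0.05144 x 0.01094 = 0.0005628 mol.
From the balanced equation, 2 mol KMnO4 reacts with 5 mol H2O2, so n(H2O2) = 0.0005628 x 5/2 = 0.001407 mol.
[H2O2] = 0.001407 / 0.01027 L = 0.137 M.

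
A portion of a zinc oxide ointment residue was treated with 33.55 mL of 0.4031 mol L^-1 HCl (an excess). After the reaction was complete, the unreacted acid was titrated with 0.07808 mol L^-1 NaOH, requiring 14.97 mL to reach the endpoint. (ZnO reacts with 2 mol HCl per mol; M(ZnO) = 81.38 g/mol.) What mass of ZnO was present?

0.503 g

Total n(HCl) added = 0.4031 x 0.03355 = 0.01352 mol.
n(NaOH) used = 0.07808 x 0.01497 = 0.001169 mol, which equals the excess n(HCl).
So n(HCl) consumed by the sample = 0.01352 - 0.001169 = 0.01236 mol.
n(ZnO) = 0.01236 / 2 = 0.006178 mol.
mass = 0.006178 mol x 81.38 g/mol = 0.503 g.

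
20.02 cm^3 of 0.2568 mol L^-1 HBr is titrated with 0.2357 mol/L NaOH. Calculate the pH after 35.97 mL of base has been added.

12.78

n(acid) = 0.2568 x 0.02002 = 0.005141 mol; n(NaOH) added = 0.2357 x 0.03597 = 0.008478 mol.
Base is in excess by 0.008478 - 0.005141 = 0.003337 mol in a total volume of 0.05599 L.
[OH^-] = 0.003337/0.05599 = 0.05960 M, so pOH = 1.22 and pH = 14.00 - 1.22 = 12.78.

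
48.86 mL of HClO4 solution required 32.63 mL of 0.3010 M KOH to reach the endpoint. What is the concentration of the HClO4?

n(KOH) delivered = 0.3010 x 0.03263 = 0.009822 mol.
For a 1:1 reaction, n(HClO4) = 0.009822 mol.
[HClO4] = 0.009822 mol / 0.04886 L = 0.201 M.

0.201 M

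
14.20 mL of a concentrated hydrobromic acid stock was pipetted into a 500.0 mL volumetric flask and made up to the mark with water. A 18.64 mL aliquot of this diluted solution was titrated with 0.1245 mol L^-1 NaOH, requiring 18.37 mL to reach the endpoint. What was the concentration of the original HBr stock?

n(NaOH) = 0.1245 x 0.01837 = 0.002287 mol.
n(HBr) in the aliquot = 0.002287 mol.
[diluted HBr] = 0.002287 / 0.01864 = 0.1227 M.
Dilution factor = 500.0/14.20 = 35.21, so [stock] = 0.1227 x 35.21 = 4.32 M.

4.32 M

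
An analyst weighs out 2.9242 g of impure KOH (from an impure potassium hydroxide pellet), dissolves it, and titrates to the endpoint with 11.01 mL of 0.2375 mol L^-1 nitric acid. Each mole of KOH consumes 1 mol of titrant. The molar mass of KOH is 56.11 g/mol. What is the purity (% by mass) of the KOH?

n(HNO3) = 0.2375 x 0.01101 = 0.002615 mol.
n(KOH) = 0.002615 / 1 = 0.002615 mol.
mass of KOH = 0.002615 x 56.11 = 0.1467 g.
% purity = 0.1467 / 2.9242 x 100 = 5.02%.

5.02%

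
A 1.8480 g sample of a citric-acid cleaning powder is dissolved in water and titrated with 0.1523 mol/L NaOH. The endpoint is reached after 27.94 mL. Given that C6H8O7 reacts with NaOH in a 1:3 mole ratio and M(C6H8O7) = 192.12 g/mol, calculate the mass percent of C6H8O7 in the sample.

n(NaOH) = 0.1523 x 0.02794 = 0.004255 mol.
n(C6H8O7) = 0.004255 / 3 = 0.001418 mol.
mass of C6H8O7 = 0.001418 x 192.12 = 0.2725 g.
% purity = 0.2725 / 1.8480 x 100 = 14.7%.

14.7%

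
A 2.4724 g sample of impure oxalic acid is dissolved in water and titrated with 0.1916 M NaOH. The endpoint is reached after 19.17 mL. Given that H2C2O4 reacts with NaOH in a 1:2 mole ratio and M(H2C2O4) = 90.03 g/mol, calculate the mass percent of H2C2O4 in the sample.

n(NaOH) = 0.1916 x 0.01917 = 0.003673 mol.
n(H2C2O4) = 0.003673 / 2 = 0.001836 mol.
mass of H2C2O4 = 0.001836 x 90.03 = 0.1653 g.
% purity = 0.1653 / 2.4724 x 100 = 6.69%.

6.69%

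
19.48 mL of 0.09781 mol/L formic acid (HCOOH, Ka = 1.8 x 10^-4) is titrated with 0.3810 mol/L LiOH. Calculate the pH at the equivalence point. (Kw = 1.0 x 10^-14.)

n(HCOOH) = 0.09781 x 0.01948 = 0.001905 mol; V(LiOH) at equivalence = 0.001905/0.3810 = 0.005001 L.
At equivalence all the acid is converted to HCOO-; total volume = 0.01948 + 0.005001 = 0.02448 L, so [HCOO-] = 0.001905/0.02448 = 0.07783 M.
Kb = Kw/Ka = 1.0e-14 / 1.8 x 10^-4 = 5.56e-11.
[OH^-] = sqrt(Kb x [HCOO-]) = sqrt(5.56e-11 x 0.07783) = 2.08e-6 M.
pOH = 5.68, so pH = 14.00 - 5.68 = 8.32.

8.32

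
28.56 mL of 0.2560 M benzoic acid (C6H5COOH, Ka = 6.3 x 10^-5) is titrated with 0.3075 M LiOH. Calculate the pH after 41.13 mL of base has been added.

n(acid) = 0.2560 x 0.02856 = 0.007311 mol; n(LiOH) added = 0.3075 x 0.04113 = 0.01265 mol.
Base is in excess by 0.01265 - 0.007311 = 0.005336 mol in a total volume of 0.06969 L.
[OH^-] = 0.005336/0.06969 = 0.07657 M, so pOH = 1.12 and pH = 14.00 - 1.12 = 12.88.

12.88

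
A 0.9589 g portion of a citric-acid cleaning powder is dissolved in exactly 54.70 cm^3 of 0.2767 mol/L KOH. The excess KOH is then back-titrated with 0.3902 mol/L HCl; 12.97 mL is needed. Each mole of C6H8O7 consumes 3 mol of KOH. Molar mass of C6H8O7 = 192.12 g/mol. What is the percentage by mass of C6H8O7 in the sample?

Total n(KOH) added = 0.2767 x 0.05470 = 0.01514 mol.
n(HCl) used = 0.3902 x 0.01297 = 0.005061 mol, which equals the excess n(KOH).
So n(KOH) consumed by the sample = 0.01514 - 0.005061 = 0.01007 mol.
n(C6H8O7) = 0.01007 / 3 = 0.003358 mol.
mass C6H8O7 = 0.003358 x 192.12 = 0.6452 g, so %C6H8O7 = 0.6452/0.9589 x 100 = 67.3%.

67.3%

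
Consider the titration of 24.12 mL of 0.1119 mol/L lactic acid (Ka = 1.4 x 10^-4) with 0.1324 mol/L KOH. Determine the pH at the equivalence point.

8.32

n(HC3H5O3) = 0.1119 x 0.02412 = 0.002699 mol; V(KOH) at equivalence = 0.002699/0.1324 = 0.02039 L.
At equivalence all the acid is converted to C3H5O3-; total volume = 0.02412 + 0.02039 = 0.04451 L, so [C3H5O3-] = 0.002699/0.04451 = 0.06064 M.
Kb = Kw/Ka = 1.0e-14 / 1.4 x 10^-4 = 7.14e-11.
[OH^-] = sqrt(Kb x [C3H5O3-]) = sqrt(7.14e-11 x 0.06064) = 2.08e-6 M.
pOH = 5.68, so pH = 14.00 - 5.68 = 8.32.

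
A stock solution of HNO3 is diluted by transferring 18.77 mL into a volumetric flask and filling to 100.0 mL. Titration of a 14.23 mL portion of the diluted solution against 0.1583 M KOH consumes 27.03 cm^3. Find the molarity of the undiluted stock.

n(KOH) = 0.1583 x 0.02703 = 0.004279 mol.
n(HNO3) in the aliquot = 0.004279 mol.
[diluted HNO3] = 0.004279 / 0.01423 = 0.3007 M.
Dilution factor = 100.0/18.77 = 5.328, so [stock] = 0.3007 x 5.328 = 1.60 M.

1.60 M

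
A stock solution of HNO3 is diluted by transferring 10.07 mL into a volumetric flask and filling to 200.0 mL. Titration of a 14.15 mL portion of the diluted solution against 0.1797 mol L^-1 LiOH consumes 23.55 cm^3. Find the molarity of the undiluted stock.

n(LiOH) = 0.1797 x 0.02355 = 0.004232 mol.
n(HNO3) in the aliquot = 0.004232 mol.
[diluted HNO3] = 0.004232 / 0.01415 = 0.2991 M.
Dilution factor = 200.0/10.07 = 19.86, so [stock] = 0.2991 x 19.86 = 5.94 M.

5.94 M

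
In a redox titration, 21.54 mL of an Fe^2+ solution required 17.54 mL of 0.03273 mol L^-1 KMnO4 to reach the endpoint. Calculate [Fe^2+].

n(KMnO4) = 0.03273 x 0.01754 = 0.0005741 mol.
From the balanced equation, 1 mol KMnO4 reacts with 5 mol Fe^2+, so n(Fe^2+) = 0.0005741 x 5/1 = 0.002870 mol.
[Fe^2+] = 0.002870 / 0.02154 L = 0.133 M.

0.133 M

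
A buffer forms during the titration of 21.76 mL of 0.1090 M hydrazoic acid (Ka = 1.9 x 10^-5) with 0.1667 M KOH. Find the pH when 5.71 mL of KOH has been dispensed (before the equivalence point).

Initial n(HN3) = 0.1090 x 0.02176 = 0.002372 mol.
n(KOH) added = 0.1667 x 0.005710 = 0.0009519 mol, converting that many moles of HN3 to N3-.
Remaining n(HN3) = 0.001420 mol; n(N3-) = 0.0009519 mol.
By Henderson-Hasselbalch, pH = pKa + log([A^-]/[HA]) = 4.72 + log(0.0009519/0.001420) = 4.72 + (-0.17) = 4.55.

4.55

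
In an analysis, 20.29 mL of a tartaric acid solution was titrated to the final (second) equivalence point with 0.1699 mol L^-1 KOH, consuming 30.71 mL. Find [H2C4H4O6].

n(KOH) = 0.1699 x 0.03071 = 0.005218 mol.
At the final (second) equivalence point, 2 mol OH^- react per mol H2C4H4O6, so n(H2C4H4O6) = 0.005218 / 2 = 0.002609 mol.
[H2C4H4O6] = 0.002609 / 0.02029 L = 0.129 M.

0.129 M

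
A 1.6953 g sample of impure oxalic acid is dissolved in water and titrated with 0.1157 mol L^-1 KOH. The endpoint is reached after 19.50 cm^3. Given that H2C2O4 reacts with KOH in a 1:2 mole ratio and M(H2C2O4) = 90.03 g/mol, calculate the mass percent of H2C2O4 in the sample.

5.99%

n(KOH) = 0.1157 x 0.01950 = 0.002256 mol.
n(H2C2O4) = 0.002256 / 2 = 0.001128 mol.
mass of H2C2O4 = 0.001128 x 90.03 = 0.1016 g.
% purity = 0.1016 / 1.6953 x 100 = 5.99%.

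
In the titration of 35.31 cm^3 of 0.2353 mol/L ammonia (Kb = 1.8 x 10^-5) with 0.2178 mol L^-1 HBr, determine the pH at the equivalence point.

n(NH3) = 0.2353 x 0.03531 = 0.008308 mol; V(HBr) at equivalence = 0.008308/0.2178 = 0.03815 L.
At equivalence the base is fully converted to NH4+; total volume = 0.07346 L, so [NH4+] = 0.008308/0.07346 = 0.1131 M.
Ka(NH4+) = Kw/Kb = 1.0e-14 / 1.8 x 10^-5 = 5.56e-10.
[H^+] = sqrt(Ka x [NH4+]) = sqrt(5.56e-10 x 0.1131) = 7.93e-6 M.
pH = -log(7.93e-6) = 5.10.

5.10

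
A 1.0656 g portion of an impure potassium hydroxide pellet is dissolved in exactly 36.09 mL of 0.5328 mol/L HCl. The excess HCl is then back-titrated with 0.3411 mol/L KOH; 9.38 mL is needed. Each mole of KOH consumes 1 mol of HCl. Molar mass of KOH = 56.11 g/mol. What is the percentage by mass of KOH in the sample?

Total n(HCl) added = 0.5328 x 0.03609 = 0.01923 mol.
n(KOH) used = 0.3411 x 0.009380 = 0.003200 mol, which equals the excess n(HCl).
So n(HCl) consumed by the sample = 0.01923 - 0.003200 = 0.01603 mol.
n(KOH) = 0.01603 / 1 = 0.01603 mol.
mass KOH = 0.01603 x 56.11 = 0.8994 g, so %KOH = 0.8994/1.0656 x 100 = 84.4%.

84.4%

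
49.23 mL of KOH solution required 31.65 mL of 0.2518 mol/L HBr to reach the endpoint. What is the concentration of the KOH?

n(HBr) delivered = 0.2518 x 0.03165 = 0.007969 mol.
For a 1:1 reaction, n(KOH) = 0.007969 mol.
[KOH] = 0.007969 mol / 0.04923 L = 0.162 M.

0.162 M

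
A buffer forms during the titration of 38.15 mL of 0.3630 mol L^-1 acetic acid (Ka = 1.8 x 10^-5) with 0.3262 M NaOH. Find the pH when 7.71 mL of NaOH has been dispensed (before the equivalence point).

4.09

Initial n(CH3COOH) = 0.3630 x 0.03815 = 0.01385 mol.
n(NaOH) added = 0.3262 x 0.007710 = 0.002515 mol, converting that many moles of CH3COOH to CH3COO-.
Remaining n(CH3COOH) = 0.01133 mol; n(CH3COO-) = 0.002515 mol.
By Henderson-Hasselbalch, pH = pKa + log([A^-]/[HA]) = 4.74 + log(0.002515/0.01133) = 4.74 + (-0.65) = 4.09.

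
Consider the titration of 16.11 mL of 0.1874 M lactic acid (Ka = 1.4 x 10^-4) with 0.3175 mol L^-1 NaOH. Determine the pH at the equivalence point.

n(HC3H5O3) = 0.1874 x 0.01611 = 0.003019 mol; V(NaOH) at equivalence = 0.003019/0.3175 = 0.009509 L.
At equivalence all the acid is converted to C3H5O3-; total volume = 0.01611 + 0.009509 = 0.02562 L, so [C3H5O3-] = 0.003019/0.02562 = 0.1178 M.
Kb = Kw/Ka = 1.0e-14 / 1.4 x 10^-4 = 7.14e-11.
[OH^-] = sqrt(Kb x [C3H5O3-]) = sqrt(7.14e-11 x 0.1178) = 2.90e-6 M.
pOH = 5.54, so pH = 14.00 - 5.54 = 8.46.

8.46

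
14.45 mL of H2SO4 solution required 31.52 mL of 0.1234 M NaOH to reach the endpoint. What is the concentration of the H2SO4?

n(NaOH) delivered = 0.1234 x 0.03152 = 0.003890 mol.
The reaction is 1 H2SO4 + 2 NaOH, so n(H2SO4) = 0.003890 x 1/2 = 0.001945 mol.
[H2SO4] = 0.001945 mol / 0.01445 L = 0.135 M.

0.135 M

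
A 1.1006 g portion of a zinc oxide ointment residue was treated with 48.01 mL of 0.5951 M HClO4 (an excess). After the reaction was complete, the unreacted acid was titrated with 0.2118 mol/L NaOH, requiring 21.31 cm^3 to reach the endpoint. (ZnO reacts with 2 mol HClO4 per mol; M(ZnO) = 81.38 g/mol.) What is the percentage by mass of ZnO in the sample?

88.9%

Total n(HClO4) added = 0.5951 x 0.04801 = 0.02857 mol.
n(NaOH) used = 0.2118 x 0.02131 = 0.004513 mol, which equals the excess n(HClO4).
So n(HClO4) consumed by the sample = 0.02857 - 0.004513 = 0.02406 mol.
n(ZnO) = 0.02406 / 2 = 0.01203 mol.
mass ZnO = 0.01203 x 81.38 = 0.9789 g, so %ZnO = 0.9789/1.1006 x 100 = 88.9%.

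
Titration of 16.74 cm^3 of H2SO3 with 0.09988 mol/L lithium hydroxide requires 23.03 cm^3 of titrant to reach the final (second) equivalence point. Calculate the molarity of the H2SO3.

n(LiOH) = 0.09988 x 0.02303 = 0.002300 mol.
At the final (second) equivalence point, 2 mol OH^- react per mol H2SO3, so n(H2SO3) = 0.002300 / 2 = 0.001150 mol.
[H2SO3] = 0.001150 / 0.01674 L = 0.0687 M.

0.0687 M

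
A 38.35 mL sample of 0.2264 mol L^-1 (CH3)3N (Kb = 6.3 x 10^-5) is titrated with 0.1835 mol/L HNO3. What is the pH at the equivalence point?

5.40

n((CH3)3N) = 0.2264 x 0.03835 = 0.008682 mol; V(HNO3) at equivalence = 0.008682/0.1835 = 0.04732 L.
At equivalence the base is fully converted to (CH3)3NH+; total volume = 0.08567 L, so [(CH3)3NH+] = 0.008682/0.08567 = 0.1014 M.
Ka((CH3)3NH+) = Kw/Kb = 1.0e-14 / 6.3 x 10^-5 = 1.59e-10.
[H^+] = sqrt(Ka x [(CH3)3NH+]) = sqrt(1.59e-10 x 0.1014) = 4.01e-6 M.
pH = -log(4.01e-6) = 5.40.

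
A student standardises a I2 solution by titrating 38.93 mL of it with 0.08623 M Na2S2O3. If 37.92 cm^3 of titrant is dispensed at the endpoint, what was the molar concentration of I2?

0.0420 M

n(Na2S2O3) = 0.08623 x 0.03792 = 0.003270 mol.
From the balanced equation, 2 mol Na2S2O3 reacts with 1 mol I2, so n(I2) = 0.003270 x 1/2 = 0.001635 mol.
[I2] = 0.001635 / 0.03893 L = 0.0420 M.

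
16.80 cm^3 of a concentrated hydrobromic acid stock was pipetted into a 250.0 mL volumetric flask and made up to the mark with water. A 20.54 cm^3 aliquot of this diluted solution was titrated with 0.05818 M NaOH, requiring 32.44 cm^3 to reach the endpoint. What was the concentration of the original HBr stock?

1.37 M

n(NaOH) = 0.05818 x 0.03244 = 0.001887 mol.
n(HBr) in the aliquot = 0.001887 mol.
[diluted HBr] = 0.001887 / 0.02054 = 0.09189 M.
Dilution factor = 250.0/16.80 = 14.88, so [stock] = 0.09189 x 14.88 = 1.37 M.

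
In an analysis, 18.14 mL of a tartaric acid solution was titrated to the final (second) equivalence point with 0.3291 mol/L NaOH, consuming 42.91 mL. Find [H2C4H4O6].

0.389 M

n(NaOH) = 0.3291 x 0.04291 = 0.01412 mol.
At the final (second) equivalence point, 2 mol OH^- react per mol H2C4H4O6, so n(H2C4H4O6) = 0.01412 / 2 = 0.007061 mol.
[H2C4H4O6] = 0.007061 / 0.01814 L = 0.389 M.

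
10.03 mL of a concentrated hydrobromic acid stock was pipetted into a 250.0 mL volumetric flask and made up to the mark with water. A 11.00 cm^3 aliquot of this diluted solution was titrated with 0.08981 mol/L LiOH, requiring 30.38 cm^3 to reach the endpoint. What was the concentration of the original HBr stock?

n(LiOH) = 0.08981 x 0.03038 = 0.002728 mol.
n(HBr) in the aliquot = 0.002728 mol.
[diluted HBr] = 0.002728 / 0.01100 = 0.2480 M.
Dilution factor = 250.0/10.03 = 24.93, so [stock] = 0.2480 x 24.93 = 6.18 M.

6.18 M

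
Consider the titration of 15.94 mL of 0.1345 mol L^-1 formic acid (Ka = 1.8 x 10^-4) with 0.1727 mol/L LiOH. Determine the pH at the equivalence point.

8.31

n(HCOOH) = 0.1345 x 0.01594 = 0.002144 mol; V(LiOH) at equivalence = 0.002144/0.1727 = 0.01241 L.
At equivalence all the acid is converted to HCOO-; total volume = 0.01594 + 0.01241 = 0.02835 L, so [HCOO-] = 0.002144/0.02835 = 0.07561 M.
Kb = Kw/Ka = 1.0e-14 / 1.8 x 10^-4 = 5.56e-11.
[OH^-] = sqrt(Kb x [HCOO-]) = sqrt(5.56e-11 x 0.07561) = 2.05e-6 M.
pOH = 5.69, so pH = 14.00 - 5.69 = 8.31.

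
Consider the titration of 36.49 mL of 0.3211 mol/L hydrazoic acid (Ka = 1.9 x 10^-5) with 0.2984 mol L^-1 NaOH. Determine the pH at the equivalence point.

n(HN3) = 0.3211 x 0.03649 = 0.01172 mol; V(NaOH) at equivalence = 0.01172/0.2984 = 0.03927 L.
At equivalence all the acid is converted to N3-; total volume = 0.03649 + 0.03927 = 0.07576 L, so [N3-] = 0.01172/0.07576 = 0.1547 M.
Kb = Kw/Ka = 1.0e-14 / 1.9 x 10^-5 = 5.26e-10.
[OH^-] = sqrt(Kb x [N3-]) = sqrt(5.26e-10 x 0.1547) = 9.02e-6 M.
pOH = 5.04, so pH = 14.00 - 5.04 = 8.96.

8.96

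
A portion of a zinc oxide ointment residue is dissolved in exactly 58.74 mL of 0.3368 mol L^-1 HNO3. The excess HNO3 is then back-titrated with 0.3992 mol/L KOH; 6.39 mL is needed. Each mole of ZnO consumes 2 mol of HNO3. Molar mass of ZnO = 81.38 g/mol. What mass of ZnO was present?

Total n(HNO3) added = 0.3368 x 0.05874 = 0.01978 mol.
n(KOH) used = 0.3992 x 0.006390 = 0.002551 mol, which equals the excess n(HNO3).
So n(HNO3) consumed by the sample = 0.01978 - 0.002551 = 0.01723 mol.
n(ZnO) = 0.01723 / 2 = 0.008616 mol.
mass = 0.008616 mol x 81.38 g/mol = 0.701 g.

0.701 g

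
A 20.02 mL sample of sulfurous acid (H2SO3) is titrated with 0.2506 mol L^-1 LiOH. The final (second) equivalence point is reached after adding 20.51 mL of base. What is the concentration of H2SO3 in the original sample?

n(LiOH) = 0.2506 x 0.02051 = 0.005140 mol.
At the final (second) equivalence point, 2 mol OH^- react per mol H2SO3, so n(H2SO3) = 0.005140 / 2 = 0.002570 mol.
[H2SO3] = 0.002570 / 0.02002 L = 0.128 M.

0.128 M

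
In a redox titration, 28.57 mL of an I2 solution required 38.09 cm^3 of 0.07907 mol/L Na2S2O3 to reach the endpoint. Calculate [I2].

0.0527 M

n(Na2S2O3) = 0.07907 x 0.03809 = 0.003012 mol.
From the balanced equation, 2 mol Na2S2O3 reacts with 1 mol I2, so n(I2) = 0.003012 x 1/2 = 0.001506 mol.
[I2] = 0.001506 / 0.02857 L = 0.0527 M.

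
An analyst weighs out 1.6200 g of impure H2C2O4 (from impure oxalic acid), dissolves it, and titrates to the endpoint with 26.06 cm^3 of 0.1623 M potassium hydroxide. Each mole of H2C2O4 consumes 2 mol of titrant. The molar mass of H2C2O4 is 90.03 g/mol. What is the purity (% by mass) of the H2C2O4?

11.8%

n(KOH) = 0.1623 x 0.02606 = 0.004230 mol.
n(H2C2O4) = 0.004230 / 2 = 0.002115 mol.
mass of H2C2O4 = 0.002115 x 90.03 = 0.1904 g.
% purity = 0.1904 / 1.6200 x 100 = 11.8%.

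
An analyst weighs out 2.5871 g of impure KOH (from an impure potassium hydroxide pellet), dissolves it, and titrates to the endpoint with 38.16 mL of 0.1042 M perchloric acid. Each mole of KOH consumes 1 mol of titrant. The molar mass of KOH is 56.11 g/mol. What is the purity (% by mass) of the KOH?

8.62%

n(HClO4) = 0.1042 x 0.03816 = 0.003976 mol.
n(KOH) = 0.003976 / 1 = 0.003976 mol.
mass of KOH = 0.003976 x 56.11 = 0.2231 g.
% purity = 0.2231 / 2.5871 x 100 = 8.62%.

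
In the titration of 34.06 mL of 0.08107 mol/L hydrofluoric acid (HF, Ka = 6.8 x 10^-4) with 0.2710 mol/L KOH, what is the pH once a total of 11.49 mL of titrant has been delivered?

11.89

n(acid) = 0.08107 x 0.03406 = 0.002761 mol; n(KOH) added = 0.2710 x 0.01149 = 0.003114 mol.
Base is in excess by 0.003114 - 0.002761 = 0.0003525 mol in a total volume of 0.04555 L.
[OH^-] = 0.0003525/0.04555 = 0.007740 M, so pOH = 2.11 and pH = 14.00 - 2.11 = 11.89.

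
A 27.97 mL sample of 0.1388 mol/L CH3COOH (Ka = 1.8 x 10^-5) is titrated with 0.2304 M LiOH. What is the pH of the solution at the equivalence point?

n(CH3COOH) = 0.1388 x 0.02797 = 0.003882 mol; V(LiOH) at equivalence = 0.003882/0.2304 = 0.01685 L.
At equivalence all the acid is converted to CH3COO-; total volume = 0.02797 + 0.01685 = 0.04482 L, so [CH3COO-] = 0.003882/0.04482 = 0.08662 M.
Kb = Kw/Ka = 1.0e-14 / 1.8 x 10^-5 = 5.56e-10.
[OH^-] = sqrt(Kb x [CH3COO-]) = sqrt(5.56e-10 x 0.08662) = 6.94e-6 M.
pOH = 5.16, so pH = 14.00 - 5.16 = 8.84.

8.84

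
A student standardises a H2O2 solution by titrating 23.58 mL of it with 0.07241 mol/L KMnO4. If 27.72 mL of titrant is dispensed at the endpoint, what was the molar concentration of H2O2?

0.213 M

n(KMnO4) = 0.07241 x 0.02772 = 0.002007 mol.
From the balanced equation, 2 mol KMnO4 reacts with 5 mol H2O2, so n(H2O2) = 0.002007 x 5/2 = 0.005018 mol.
[H2O2] = 0.005018 / 0.02358 L = 0.213 M.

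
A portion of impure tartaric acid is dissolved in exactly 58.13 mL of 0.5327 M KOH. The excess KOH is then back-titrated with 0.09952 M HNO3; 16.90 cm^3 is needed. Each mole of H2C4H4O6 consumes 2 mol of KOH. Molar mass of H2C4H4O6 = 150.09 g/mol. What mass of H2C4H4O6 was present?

2.20 g

Total n(KOH) added = 0.5327 x 0.05813 = 0.03097 mol.
n(HNO3) used = 0.09952 x 0.01690 = 0.001682 mol, which equals the excess n(KOH).
So n(KOH) consumed by the sample = 0.03097 - 0.001682 = 0.02928 mol.
n(H2C4H4O6) = 0.02928 / 2 = 0.01464 mol.
mass = 0.01464 mol x 150.09 g/mol = 2.20 g.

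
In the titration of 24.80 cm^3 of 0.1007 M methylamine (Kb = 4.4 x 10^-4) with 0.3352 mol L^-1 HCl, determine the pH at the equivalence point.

5.88

n(CH3NH2) = 0.1007 x 0.02480 = 0.002497 mol; V(HCl) at equivalence = 0.002497/0.3352 = 0.007450 L.
At equivalence the base is fully converted to CH3NH3+; total volume = 0.03225 L, so [CH3NH3+] = 0.002497/0.03225 = 0.07744 M.
Ka(CH3NH3+) = Kw/Kb = 1.0e-14 / 4.4 x 10^-4 = 2.27e-11.
[H^+] = sqrt(Ka x [CH3NH3+]) = sqrt(2.27e-11 x 0.07744) = 1.33e-6 M.
pH = -log(1.33e-6) = 5.88.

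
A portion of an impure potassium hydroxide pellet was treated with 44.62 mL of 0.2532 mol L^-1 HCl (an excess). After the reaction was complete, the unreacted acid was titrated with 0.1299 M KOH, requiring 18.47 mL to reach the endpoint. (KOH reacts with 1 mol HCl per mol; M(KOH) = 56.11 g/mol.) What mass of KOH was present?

Total n(HCl) added = 0.2532 x 0.04462 = 0.01130 mol.
n(KOH) used = 0.1299 x 0.01847 = 0.002399 mol, which equals the excess n(HCl).
So n(HCl) consumed by the sample = 0.01130 - 0.002399 = 0.008899 mol.
n(KOH) = 0.008899 / 1 = 0.008899 mol.
mass = 0.008899 mol x 56.11 g/mol = 0.499 g.

0.499 g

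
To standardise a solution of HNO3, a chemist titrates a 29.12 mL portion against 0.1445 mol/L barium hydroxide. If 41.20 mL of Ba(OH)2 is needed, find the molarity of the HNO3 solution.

0.409 M

n(Ba(OH)2) delivered = 0.1445 x 0.04120 = 0.005953 mol.
The reaction is 2 HNO3 + 1 Ba(OH)2, so n(HNO3) = 0.005953 x 2/1 = 0.01191 mol.
[HNO3] = 0.01191 mol / 0.02912 L = 0.409 M.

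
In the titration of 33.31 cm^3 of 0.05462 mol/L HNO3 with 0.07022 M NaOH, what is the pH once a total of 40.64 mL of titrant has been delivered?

n(acid) = 0.05462 x 0.03331 = 0.001819 mol; n(NaOH) added = 0.07022 x 0.04064 = 0.002854 mol.
Base is in excess by 0.002854 - 0.001819 = 0.001034 mol in a total volume of 0.07395 L.
[OH^-] = 0.001034/0.07395 = 0.01399 M, so pOH = 1.85 and pH = 14.00 - 1.85 = 12.15.

12.15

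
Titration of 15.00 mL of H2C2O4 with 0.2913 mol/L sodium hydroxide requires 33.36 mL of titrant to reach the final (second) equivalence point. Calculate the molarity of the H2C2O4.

0.324 M

n(NaOH) = 0.2913 x 0.03336 = 0.009718 mol.
At the final (second) equivalence point, 2 mol OH^- react per mol H2C2O4, so n(H2C2O4) = 0.009718 / 2 = 0.004859 mol.
[H2C2O4] = 0.004859 / 0.01500 L = 0.324 M.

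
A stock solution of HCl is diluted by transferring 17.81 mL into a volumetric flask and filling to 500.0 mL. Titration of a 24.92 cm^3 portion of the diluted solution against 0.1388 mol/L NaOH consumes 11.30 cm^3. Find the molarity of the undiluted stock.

n(NaOH) = 0.1388 x 0.01130 = 0.001568 mol.
n(HCl) in the aliquot = 0.001568 mol.
[diluted HCl] = 0.001568 / 0.02492 = 0.06294 M.
Dilution factor = 500.0/17.81 = 28.07, so [stock] = 0.06294 x 28.07 = 1.77 M.

1.77 M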